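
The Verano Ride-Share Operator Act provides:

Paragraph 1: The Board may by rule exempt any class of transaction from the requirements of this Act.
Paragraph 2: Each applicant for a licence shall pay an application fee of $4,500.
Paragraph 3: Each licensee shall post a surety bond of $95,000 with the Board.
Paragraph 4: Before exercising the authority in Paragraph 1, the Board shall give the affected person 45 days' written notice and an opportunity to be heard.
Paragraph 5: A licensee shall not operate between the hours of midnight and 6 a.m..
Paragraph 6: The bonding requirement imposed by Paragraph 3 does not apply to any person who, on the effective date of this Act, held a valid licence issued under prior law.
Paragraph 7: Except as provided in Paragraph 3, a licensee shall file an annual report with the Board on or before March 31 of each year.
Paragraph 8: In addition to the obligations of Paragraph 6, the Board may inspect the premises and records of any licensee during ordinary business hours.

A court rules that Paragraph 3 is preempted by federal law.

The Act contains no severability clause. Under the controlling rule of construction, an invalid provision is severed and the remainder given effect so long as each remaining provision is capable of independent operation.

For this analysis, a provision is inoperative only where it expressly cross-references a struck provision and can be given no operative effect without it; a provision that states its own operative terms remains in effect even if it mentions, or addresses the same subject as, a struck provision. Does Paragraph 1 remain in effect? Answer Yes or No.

Yes

Paragraph 3 is struck. The only function of Paragraph 6 is the grandfather exemption from Paragraph 3, so it cannot stand once Paragraph 3 is removed. Although Paragraph 7 refers to Paragraph 3, its operative terms do not depend on Paragraph 3, so it remains in effect. Although Paragraph 8 refers to Paragraph 6, its operative terms do not depend on Paragraph 6, so it remains in effect. With no severability clause, the stated default rule severs what cannot stand and enforces each remaining provision that can operate on its own. The provisions still in force are Paragraph 1, Paragraph 2, Paragraph 4, Paragraph 5, Paragraph 7, and Paragraph 8. Paragraph 1 is among the surviving provisions, so the answer is yes.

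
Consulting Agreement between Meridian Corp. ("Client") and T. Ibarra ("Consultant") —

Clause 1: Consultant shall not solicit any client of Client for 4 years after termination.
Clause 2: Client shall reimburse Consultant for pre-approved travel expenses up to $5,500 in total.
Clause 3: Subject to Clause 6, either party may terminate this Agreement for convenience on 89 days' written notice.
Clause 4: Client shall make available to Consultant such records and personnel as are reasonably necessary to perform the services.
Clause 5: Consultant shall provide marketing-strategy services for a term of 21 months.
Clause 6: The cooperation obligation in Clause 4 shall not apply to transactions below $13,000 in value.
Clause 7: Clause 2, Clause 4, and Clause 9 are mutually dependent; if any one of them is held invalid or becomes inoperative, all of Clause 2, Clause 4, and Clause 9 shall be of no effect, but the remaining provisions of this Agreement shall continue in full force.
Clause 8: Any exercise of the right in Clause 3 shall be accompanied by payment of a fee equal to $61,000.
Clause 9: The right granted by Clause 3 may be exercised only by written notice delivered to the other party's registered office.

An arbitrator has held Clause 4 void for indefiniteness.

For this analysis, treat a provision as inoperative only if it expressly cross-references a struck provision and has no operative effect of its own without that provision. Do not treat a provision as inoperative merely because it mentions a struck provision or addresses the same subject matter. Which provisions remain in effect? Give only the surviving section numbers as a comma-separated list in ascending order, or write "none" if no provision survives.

Clause 4 is struck. Clause 6 operates only by reference to Clause 4, so it falls with Clause 4. Clause 3 mentions Clause 6 but its own obligation stands independently of Clause 6, so Clause 3 is not affected. Clause 7 declares Clause 2, Clause 4, and Clause 9 mutually dependent; since one of them has fallen, all of them are of no effect. That brings down Clause 2 and Clause 9 as well. The remainder continues in force under Clause 7. The provisions still in force are Clause 1, Clause 3, Clause 5, Clause 7, and Clause 8.

1, 3, 5, 7, 8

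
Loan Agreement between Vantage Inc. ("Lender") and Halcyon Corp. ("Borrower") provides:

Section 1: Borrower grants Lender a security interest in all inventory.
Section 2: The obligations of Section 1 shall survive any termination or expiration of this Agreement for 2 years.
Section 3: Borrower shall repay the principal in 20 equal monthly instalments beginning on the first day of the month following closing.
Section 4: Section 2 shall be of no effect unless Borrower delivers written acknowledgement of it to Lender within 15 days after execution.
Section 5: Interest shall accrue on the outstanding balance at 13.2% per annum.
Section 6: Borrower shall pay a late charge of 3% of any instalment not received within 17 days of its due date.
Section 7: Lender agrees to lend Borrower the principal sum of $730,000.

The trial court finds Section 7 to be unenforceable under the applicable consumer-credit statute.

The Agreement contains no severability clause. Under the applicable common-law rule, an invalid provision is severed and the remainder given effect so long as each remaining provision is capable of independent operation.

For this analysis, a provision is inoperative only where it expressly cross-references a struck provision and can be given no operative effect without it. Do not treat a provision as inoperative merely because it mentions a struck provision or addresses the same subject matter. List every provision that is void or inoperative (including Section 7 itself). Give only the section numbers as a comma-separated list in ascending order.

Section 7 is struck. Nothing else in the Agreement is defined by reference to Section 7. With no severability clause, the stated default rule severs what cannot stand and enforces each remaining provision that can operate on its own. Section 1, Section 2, Section 3, Section 4, Section 5, and Section 6 remain in effect.

7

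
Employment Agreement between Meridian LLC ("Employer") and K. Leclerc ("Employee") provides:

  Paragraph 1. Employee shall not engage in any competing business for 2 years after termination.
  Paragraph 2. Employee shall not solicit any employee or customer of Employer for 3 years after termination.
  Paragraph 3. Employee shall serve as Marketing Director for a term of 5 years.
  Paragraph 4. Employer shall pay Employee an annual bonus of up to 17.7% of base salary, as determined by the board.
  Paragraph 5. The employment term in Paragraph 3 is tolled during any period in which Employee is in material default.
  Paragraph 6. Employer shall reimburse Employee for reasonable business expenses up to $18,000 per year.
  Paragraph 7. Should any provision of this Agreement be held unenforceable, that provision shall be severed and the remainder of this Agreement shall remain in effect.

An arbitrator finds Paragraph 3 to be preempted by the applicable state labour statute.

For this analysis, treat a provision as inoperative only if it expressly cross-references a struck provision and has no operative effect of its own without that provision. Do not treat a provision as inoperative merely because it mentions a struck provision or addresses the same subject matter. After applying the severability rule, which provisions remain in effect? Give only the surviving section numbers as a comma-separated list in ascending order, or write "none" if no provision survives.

Paragraph 3 is struck. The whole of Paragraph 5 is the tolling of the employment term, defined by reference to Paragraph 3, so Paragraph 5 cannot stand once Paragraph 3 is removed. Paragraph 7 is a severability clause and preserves every provision that can still be given independent effect. The provisions still in force are Paragraph 1, Paragraph 2, Paragraph 4, Paragraph 6, and Paragraph 7.

1, 2, 4, 6, 7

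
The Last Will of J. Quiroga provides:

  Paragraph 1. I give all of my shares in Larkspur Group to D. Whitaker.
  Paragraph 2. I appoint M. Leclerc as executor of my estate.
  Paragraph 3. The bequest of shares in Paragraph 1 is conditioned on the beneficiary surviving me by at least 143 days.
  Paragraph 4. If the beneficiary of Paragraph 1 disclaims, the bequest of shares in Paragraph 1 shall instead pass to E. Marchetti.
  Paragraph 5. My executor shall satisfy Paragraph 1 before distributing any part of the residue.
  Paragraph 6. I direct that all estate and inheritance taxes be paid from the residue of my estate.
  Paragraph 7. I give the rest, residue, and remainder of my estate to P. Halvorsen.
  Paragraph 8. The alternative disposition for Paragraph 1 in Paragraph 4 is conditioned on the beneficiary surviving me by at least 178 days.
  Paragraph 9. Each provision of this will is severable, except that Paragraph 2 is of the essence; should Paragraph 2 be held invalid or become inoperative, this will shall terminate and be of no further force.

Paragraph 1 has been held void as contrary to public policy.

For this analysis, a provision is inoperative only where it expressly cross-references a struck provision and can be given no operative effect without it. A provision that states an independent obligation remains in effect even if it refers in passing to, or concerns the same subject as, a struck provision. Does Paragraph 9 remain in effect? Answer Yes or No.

Yes

Paragraph 1 is struck. Paragraph 3 has no operative effect of its own apart from Paragraph 1 and is therefore inoperative. The only function of Paragraph 4 is the alternative disposition for Paragraph 1, so it cannot stand once Paragraph 1 is removed. The only function of Paragraph 5 is the priority direction for Paragraph 1, so it cannot stand once Paragraph 1 is removed. Paragraph 8 operates only by reference to Paragraph 4, so it falls with Paragraph 4. Paragraph 9 makes Paragraph 2 an essential term, but Paragraph 2 is unaffected, so the severability proviso in Paragraph 9 preserves the remaining provisions. That leaves Paragraph 2, Paragraph 6, Paragraph 7, and Paragraph 9 in effect. Paragraph 9 is among the surviving provisions, so the answer is yes.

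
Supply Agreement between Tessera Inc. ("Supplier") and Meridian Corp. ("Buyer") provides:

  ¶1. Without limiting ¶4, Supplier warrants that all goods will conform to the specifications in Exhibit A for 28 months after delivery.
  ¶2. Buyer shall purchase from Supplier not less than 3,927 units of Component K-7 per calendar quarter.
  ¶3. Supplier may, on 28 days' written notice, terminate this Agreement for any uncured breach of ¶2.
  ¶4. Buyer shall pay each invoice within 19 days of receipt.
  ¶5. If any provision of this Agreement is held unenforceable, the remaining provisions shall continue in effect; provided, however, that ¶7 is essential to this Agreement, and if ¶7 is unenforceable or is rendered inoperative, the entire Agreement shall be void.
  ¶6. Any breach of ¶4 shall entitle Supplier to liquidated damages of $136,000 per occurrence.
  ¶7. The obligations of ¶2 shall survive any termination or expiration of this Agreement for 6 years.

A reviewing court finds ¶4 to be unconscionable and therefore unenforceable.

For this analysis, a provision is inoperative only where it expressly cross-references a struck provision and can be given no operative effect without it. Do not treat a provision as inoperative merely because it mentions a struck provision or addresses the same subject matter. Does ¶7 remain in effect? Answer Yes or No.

¶4 is struck. ¶6 operates only by reference to ¶4, so it falls with ¶4. ¶1 mentions ¶4 but its own obligation stands independently of ¶4, so ¶1 is not affected. ¶5 makes ¶7 an essential term, but ¶7 is unaffected, so the severability proviso in ¶5 preserves the remaining provisions. The provisions still in force are ¶1, ¶2, ¶3, ¶5, and ¶7. ¶7 is among the surviving provisions, so the answer is yes.

Yes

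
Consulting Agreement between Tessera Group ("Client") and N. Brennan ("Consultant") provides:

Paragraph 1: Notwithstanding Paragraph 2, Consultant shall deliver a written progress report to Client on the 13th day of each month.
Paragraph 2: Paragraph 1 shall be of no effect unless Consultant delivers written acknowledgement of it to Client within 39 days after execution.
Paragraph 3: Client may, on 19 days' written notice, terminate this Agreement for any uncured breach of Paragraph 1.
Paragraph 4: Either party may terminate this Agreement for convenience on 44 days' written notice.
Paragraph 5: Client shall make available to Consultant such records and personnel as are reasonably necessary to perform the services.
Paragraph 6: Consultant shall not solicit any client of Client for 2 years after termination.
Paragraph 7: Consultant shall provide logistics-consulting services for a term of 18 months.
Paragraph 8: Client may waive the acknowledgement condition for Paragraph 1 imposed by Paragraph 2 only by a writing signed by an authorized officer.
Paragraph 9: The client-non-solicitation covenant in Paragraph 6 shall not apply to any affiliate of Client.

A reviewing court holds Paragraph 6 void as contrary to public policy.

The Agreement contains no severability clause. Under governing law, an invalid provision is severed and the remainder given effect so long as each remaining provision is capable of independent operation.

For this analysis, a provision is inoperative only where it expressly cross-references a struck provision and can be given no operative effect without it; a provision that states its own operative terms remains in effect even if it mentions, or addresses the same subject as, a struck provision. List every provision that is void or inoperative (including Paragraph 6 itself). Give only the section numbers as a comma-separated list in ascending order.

6, 9

Paragraph 6 is struck. Paragraph 9 operates only by reference to Paragraph 6, so it falls with Paragraph 6. Under the stated default rule, only provisions that cannot operate independently fall away; the rest are enforced. Paragraph 1, Paragraph 2, Paragraph 3, Paragraph 4, Paragraph 5, Paragraph 7, and Paragraph 8 remain in effect.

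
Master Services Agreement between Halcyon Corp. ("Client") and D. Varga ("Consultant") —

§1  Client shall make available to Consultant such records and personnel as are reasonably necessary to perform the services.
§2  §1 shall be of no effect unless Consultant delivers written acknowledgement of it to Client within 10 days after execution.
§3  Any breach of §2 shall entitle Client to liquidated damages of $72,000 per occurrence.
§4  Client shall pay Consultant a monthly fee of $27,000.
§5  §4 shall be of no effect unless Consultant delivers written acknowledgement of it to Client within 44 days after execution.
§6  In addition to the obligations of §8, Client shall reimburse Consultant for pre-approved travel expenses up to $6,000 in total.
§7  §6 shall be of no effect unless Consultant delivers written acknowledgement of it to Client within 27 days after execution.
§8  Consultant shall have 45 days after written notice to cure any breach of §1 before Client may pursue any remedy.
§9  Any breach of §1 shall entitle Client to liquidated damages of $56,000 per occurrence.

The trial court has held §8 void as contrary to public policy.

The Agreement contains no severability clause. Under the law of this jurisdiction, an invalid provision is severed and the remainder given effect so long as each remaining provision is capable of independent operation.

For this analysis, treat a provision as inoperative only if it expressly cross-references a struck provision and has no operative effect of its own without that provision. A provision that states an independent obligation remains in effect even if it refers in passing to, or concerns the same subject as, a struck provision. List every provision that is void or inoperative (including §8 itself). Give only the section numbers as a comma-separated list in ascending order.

§8 is struck. §6 mentions §8 but its own obligation stands independently of §8, so §6 is not affected. Nothing else in the Agreement is defined by reference to §8. Under the stated default rule, only provisions that cannot operate independently fall away; the rest are enforced. That leaves §1, §2, §3, §4, §5, §6, §7, and §9 in effect.

8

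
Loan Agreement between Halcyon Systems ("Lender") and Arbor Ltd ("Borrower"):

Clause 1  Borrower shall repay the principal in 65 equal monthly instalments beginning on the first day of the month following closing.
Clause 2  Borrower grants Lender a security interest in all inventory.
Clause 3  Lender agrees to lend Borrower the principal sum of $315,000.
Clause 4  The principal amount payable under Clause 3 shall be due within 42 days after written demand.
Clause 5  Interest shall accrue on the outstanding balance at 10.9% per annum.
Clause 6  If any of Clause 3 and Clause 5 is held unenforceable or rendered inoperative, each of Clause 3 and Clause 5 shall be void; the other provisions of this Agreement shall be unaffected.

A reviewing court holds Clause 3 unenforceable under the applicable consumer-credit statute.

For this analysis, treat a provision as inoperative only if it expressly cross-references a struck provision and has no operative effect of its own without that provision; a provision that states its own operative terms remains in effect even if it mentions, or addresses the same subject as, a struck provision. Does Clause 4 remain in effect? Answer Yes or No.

No

Clause 3 is struck. Clause 4 has no operative effect of its own apart from Clause 3 and is therefore inoperative. Clause 6 declares Clause 3 and Clause 5 mutually dependent; since one of them has fallen, all of them are of no effect. That brings down Clause 5 as well. The remainder continues in force under Clause 6. The provisions still in force are Clause 1, Clause 2, and Clause 6. Clause 4 is among the inoperative provisions, so the answer is no.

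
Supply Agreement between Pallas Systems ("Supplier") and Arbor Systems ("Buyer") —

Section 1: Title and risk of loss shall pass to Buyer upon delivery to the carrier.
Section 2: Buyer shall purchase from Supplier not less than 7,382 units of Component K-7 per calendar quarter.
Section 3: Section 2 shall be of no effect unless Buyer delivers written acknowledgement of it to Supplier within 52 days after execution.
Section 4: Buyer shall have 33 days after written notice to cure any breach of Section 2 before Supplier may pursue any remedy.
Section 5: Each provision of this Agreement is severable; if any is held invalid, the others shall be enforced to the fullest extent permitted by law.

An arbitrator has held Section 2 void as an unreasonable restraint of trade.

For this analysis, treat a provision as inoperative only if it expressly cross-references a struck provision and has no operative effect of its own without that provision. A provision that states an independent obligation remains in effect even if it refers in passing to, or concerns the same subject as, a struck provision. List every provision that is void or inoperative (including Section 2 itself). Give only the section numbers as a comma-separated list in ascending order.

Section 2 is struck. Section 3 has no operative effect of its own apart from Section 2 and is therefore inoperative. The only function of Section 4 is the cure period for breach of Section 2, so it cannot stand once Section 2 is removed. Section 5 is a severability clause and preserves every provision that can still be given independent effect. That leaves Section 1 and Section 5 in effect.

2, 3, 4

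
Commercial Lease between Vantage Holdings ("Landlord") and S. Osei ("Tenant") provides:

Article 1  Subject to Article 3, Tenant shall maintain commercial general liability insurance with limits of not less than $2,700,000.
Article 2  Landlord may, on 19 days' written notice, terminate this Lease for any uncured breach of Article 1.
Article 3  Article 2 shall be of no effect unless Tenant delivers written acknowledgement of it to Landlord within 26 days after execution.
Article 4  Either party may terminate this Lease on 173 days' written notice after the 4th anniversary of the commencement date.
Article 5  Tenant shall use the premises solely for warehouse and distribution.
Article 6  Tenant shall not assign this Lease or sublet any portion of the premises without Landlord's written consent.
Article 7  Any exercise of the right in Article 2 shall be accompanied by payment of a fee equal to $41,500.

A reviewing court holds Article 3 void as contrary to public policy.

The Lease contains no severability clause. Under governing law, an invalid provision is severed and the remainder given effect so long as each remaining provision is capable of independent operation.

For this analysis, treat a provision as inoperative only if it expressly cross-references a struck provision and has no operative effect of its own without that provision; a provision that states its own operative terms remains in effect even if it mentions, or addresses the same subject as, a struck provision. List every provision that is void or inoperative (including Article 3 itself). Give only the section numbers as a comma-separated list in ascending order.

3

Article 3 is struck. Article 1 mentions Article 3 but its own obligation stands independently of Article 3, so Article 1 is not affected. No other provision's operative terms depend on Article 3. Under the stated default rule, only provisions that cannot operate independently fall away; the rest are enforced. Article 1, Article 2, Article 4, Article 5, Article 6, and Article 7 remain in effect.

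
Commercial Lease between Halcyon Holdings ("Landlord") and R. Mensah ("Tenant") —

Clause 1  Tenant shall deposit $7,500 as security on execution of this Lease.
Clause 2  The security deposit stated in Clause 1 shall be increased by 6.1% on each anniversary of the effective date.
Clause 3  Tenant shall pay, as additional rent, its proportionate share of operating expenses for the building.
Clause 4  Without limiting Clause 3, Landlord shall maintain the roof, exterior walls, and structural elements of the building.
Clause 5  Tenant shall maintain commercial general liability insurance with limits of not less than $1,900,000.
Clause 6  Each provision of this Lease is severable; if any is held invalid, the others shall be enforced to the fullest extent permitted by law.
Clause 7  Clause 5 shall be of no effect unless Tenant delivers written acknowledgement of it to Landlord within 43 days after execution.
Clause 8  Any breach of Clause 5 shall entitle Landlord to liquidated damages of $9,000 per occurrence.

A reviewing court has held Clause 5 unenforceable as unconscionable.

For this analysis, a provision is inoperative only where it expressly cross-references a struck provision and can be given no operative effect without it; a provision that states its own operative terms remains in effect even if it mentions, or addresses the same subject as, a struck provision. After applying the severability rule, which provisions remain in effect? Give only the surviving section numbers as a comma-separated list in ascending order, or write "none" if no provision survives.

Clause 5 is struck. Clause 7 operates only by reference to Clause 5, so it falls with Clause 5. Clause 8 does nothing except set the liquidated-damages amount by reference to Clause 5; with Clause 5 gone it has no independent effect and is inoperative. Under the severability clause in Clause 6, the remaining provisions continue in force. Clause 1, Clause 2, Clause 3, Clause 4, and Clause 6 remain in effect.

1, 2, 3, 4, 6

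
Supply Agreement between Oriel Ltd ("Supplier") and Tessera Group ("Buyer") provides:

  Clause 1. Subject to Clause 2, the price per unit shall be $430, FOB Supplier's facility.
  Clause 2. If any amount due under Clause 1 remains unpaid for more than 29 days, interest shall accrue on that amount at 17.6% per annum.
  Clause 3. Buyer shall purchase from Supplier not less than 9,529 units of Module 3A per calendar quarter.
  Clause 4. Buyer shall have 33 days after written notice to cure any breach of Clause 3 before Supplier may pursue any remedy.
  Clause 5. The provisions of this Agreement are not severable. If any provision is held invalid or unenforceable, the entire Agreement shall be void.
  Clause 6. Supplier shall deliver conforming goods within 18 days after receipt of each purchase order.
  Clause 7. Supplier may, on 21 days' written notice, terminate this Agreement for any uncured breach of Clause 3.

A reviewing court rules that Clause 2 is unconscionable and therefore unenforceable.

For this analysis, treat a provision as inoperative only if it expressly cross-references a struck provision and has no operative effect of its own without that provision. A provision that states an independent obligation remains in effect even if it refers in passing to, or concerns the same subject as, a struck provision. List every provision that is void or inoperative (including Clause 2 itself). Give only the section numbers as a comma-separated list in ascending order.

Clause 2 is struck. Nothing else in the Agreement is defined by reference to Clause 2. Clause 5 provides that the Agreement is not severable, so the invalidity of any one provision voids the entire Agreement. No provision of the Agreement survives.

1, 2, 3, 4, 5, 6, 7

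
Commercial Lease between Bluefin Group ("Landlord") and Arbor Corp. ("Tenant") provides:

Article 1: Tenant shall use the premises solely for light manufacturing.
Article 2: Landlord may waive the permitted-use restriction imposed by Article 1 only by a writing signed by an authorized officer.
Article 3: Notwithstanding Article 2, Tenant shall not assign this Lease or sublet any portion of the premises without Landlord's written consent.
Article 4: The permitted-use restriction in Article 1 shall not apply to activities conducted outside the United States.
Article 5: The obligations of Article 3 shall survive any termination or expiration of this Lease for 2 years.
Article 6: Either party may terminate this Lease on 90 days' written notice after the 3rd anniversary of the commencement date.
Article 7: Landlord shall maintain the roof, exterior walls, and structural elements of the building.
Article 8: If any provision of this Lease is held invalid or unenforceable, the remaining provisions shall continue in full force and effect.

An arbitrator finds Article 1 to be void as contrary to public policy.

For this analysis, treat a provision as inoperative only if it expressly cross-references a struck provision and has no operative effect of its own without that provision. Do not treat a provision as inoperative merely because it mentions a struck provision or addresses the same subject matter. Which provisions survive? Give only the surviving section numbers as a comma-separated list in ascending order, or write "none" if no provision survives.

Article 1 is struck. Article 2 operates only by reference to Article 1, so it falls with Article 1. The whole of Article 4 is the carve-out from the permitted-use restriction, defined by reference to Article 1, so Article 4 cannot stand once Article 1 is removed. Article 3 mentions Article 2 but its own obligation stands independently of Article 2, so Article 3 is not affected. Under the severability clause in Article 8, the remaining provisions continue in force. That leaves Article 3, Article 5, Article 6, Article 7, and Article 8 in effect.

3, 5, 6, 7, 8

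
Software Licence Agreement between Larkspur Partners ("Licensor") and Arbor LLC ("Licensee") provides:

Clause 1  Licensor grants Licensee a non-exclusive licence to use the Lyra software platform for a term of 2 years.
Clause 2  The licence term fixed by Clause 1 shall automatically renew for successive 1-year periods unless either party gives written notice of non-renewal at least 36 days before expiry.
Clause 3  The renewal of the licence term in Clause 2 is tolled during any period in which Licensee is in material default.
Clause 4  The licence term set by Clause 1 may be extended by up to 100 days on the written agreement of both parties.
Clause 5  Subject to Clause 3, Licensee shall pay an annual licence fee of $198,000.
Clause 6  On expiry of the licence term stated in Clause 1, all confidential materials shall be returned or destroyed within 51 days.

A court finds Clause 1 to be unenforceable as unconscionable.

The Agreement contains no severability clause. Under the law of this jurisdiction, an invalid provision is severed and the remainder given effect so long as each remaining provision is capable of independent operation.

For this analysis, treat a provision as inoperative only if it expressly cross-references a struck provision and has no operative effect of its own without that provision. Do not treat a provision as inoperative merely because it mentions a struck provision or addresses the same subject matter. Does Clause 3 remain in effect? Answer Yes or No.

Clause 1 is struck. Clause 2 has no operative effect of its own apart from Clause 1 and is therefore inoperative. Clause 4 does nothing except set the extension of the licence term by reference to Clause 1; with Clause 1 gone it has no independent effect and is inoperative. Clause 6 has no operative effect of its own apart from Clause 1 and is therefore inoperative. The whole of Clause 3 is the tolling of the renewal of the licence term, defined by reference to Clause 2, so Clause 3 cannot stand once Clause 2 is removed. Clause 5 mentions Clause 3 but its own obligation stands independently of Clause 3, so Clause 5 is not affected. With no severability clause, the stated default rule severs what cannot stand and enforces each remaining provision that can operate on its own. Only Clause 5 remains in effect. Clause 3 is among the inoperative provisions, so the answer is no.

No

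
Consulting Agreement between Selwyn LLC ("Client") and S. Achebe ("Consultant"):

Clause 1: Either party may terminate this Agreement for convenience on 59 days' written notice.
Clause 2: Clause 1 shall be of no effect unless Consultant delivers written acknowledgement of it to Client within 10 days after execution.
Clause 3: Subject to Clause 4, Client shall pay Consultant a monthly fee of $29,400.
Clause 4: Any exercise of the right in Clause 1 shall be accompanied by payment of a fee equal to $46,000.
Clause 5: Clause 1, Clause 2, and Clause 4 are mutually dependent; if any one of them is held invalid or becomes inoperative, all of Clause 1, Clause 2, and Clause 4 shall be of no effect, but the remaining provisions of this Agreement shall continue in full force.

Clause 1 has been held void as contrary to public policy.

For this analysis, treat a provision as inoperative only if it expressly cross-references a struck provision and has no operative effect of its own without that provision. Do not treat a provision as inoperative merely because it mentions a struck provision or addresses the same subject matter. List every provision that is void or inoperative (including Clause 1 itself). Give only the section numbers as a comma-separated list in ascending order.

Clause 1 is struck. Clause 2 merely fixes the acknowledgement condition for Clause 1; with Clause 1 gone it has nothing to operate on and falls away. Clause 4 merely fixes the exercise fee for Clause 1; with Clause 1 gone it has nothing to operate on and falls away. Although Clause 3 refers to Clause 4, its operative terms do not depend on Clause 4, so it remains in effect. Clause 5 declares Clause 1, Clause 2, and Clause 4 mutually dependent; since one of them has fallen, all of them are of no effect. The remainder continues in force under Clause 5. The provisions still in force are Clause 3 and Clause 5.

1, 2, 4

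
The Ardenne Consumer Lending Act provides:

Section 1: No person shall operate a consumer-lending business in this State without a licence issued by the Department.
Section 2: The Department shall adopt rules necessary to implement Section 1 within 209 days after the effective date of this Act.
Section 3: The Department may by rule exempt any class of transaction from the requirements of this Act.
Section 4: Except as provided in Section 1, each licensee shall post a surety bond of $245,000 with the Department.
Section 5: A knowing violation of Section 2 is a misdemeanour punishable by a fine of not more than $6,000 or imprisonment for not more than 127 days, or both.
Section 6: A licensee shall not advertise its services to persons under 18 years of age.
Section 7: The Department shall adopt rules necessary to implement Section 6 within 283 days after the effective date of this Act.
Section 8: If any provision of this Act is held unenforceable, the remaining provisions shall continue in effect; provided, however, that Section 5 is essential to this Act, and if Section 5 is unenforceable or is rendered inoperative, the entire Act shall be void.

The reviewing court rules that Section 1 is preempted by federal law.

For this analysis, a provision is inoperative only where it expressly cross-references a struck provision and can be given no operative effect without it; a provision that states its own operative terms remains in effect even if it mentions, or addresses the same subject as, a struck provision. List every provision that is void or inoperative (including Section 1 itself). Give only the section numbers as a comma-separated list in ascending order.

Section 1 is struck. Section 2 has no operative effect of its own apart from Section 1 and is therefore inoperative. Section 5 operates only by reference to Section 2, so it falls with Section 2. Section 8 makes Section 5 an essential term, and Section 5 has been rendered inoperative by the cascade; under Section 8, the entire Act is therefore void. No provision of the Act survives.

1, 2, 3, 4, 5, 6, 7, 8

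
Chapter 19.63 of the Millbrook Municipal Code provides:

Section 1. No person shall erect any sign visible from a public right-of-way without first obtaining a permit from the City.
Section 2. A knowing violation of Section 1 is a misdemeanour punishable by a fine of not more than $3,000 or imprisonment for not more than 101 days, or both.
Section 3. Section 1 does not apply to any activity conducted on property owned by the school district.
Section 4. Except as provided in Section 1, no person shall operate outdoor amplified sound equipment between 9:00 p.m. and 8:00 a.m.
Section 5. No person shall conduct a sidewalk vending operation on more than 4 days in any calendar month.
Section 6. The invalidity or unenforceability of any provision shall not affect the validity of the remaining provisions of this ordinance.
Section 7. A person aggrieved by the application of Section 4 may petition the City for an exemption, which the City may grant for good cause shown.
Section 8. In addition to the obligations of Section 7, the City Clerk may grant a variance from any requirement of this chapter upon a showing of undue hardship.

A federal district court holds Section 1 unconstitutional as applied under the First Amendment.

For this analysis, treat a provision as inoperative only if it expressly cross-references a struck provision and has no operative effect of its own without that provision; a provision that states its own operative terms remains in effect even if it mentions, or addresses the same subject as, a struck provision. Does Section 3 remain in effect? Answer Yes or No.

No

Section 1 is struck. Section 2 operates only by reference to Section 1, so it falls with Section 1. Section 3 merely fixes the public-property exemption from Section 1; with Section 1 gone it has nothing to operate on and falls away. Although Section 4 refers to Section 1, its operative terms do not depend on Section 1, so it remains in effect. Under the severability clause in Section 6, the remaining provisions continue in force. That leaves Section 4, Section 5, Section 6, Section 7, and Section 8 in effect. Section 3 is among the inoperative provisions, so the answer is no.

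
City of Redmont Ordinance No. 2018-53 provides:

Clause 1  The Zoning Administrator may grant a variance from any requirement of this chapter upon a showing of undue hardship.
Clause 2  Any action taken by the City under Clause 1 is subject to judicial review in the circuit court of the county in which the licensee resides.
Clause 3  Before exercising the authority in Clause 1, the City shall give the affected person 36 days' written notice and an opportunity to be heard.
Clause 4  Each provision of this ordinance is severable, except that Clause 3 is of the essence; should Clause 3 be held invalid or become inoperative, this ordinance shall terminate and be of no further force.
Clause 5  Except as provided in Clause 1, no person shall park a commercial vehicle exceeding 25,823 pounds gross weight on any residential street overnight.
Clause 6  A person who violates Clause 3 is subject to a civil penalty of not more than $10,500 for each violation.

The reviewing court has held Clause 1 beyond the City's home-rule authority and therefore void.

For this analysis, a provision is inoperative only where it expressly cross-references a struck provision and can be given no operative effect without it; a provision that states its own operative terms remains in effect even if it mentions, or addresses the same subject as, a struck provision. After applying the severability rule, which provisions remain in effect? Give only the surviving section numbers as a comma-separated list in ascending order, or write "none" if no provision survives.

none

Clause 1 is struck. The only function of Clause 2 is the judicial-review right for Clause 1, so it cannot stand once Clause 1 is removed. Clause 3 operates only by reference to Clause 1, so it falls with Clause 1. Clause 6 has no operative effect of its own apart from Clause 3 and is therefore inoperative. Clause 4 makes Clause 3 an essential term, and Clause 3 has been rendered inoperative by the cascade; under Clause 4, the entire ordinance is therefore void. No provision of the ordinance survives.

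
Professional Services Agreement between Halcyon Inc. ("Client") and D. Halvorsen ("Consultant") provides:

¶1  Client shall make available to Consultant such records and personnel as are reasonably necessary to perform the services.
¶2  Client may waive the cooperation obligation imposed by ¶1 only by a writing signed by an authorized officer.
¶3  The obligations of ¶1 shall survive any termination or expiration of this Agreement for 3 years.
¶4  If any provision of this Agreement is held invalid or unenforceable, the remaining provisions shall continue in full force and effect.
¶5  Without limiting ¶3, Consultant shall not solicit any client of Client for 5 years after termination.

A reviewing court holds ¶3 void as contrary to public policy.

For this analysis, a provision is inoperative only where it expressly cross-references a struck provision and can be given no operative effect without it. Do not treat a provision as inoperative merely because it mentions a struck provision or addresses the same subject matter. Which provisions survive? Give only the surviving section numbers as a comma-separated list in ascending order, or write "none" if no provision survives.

1, 2, 4, 5

¶3 is struck. ¶5 mentions ¶3 but its own obligation stands independently of ¶3, so ¶5 is not affected. No other provision's operative terms depend on ¶3. Under the severability clause in ¶4, the remaining provisions continue in force. The provisions still in force are ¶1, ¶2, ¶4, and ¶5.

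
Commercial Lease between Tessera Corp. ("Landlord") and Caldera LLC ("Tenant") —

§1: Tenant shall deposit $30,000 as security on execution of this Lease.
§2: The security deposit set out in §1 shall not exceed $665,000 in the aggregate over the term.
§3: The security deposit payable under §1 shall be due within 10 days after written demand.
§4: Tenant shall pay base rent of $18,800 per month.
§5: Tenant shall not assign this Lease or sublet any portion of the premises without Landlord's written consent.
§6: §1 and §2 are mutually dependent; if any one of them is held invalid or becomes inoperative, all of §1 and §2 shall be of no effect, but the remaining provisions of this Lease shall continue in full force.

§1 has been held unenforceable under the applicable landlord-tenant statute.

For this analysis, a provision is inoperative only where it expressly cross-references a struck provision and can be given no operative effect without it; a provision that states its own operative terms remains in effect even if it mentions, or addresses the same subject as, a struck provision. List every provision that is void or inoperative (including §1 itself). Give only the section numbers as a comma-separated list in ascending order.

1, 2, 3

§1 is struck. §2 operates only by reference to §1, so it falls with §1. The whole of §3 is the payment deadline for the security deposit, defined by reference to §1, so §3 cannot stand once §1 is removed. §6 declares §1 and §2 mutually dependent; since one of them has fallen, all of them are of no effect. The remainder continues in force under §6. The provisions still in force are §4, §5, and §6.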